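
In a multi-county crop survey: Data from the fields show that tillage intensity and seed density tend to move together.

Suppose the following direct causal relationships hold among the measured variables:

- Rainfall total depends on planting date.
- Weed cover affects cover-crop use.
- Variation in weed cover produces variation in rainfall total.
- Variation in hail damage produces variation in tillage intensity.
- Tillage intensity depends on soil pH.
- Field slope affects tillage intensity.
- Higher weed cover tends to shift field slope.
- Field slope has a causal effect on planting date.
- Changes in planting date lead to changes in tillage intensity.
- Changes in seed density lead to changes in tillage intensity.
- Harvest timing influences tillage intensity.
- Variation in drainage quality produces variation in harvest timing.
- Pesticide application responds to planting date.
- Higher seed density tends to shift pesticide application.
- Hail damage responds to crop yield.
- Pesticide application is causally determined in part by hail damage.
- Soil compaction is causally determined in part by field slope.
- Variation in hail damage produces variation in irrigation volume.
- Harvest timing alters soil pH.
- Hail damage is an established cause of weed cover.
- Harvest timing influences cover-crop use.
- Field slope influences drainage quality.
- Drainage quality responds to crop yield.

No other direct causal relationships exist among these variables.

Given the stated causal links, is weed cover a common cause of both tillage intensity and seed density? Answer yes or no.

no

Weed cover has no stated causal path to seed density. A confounder must cause both variables, so weed cover does not qualify.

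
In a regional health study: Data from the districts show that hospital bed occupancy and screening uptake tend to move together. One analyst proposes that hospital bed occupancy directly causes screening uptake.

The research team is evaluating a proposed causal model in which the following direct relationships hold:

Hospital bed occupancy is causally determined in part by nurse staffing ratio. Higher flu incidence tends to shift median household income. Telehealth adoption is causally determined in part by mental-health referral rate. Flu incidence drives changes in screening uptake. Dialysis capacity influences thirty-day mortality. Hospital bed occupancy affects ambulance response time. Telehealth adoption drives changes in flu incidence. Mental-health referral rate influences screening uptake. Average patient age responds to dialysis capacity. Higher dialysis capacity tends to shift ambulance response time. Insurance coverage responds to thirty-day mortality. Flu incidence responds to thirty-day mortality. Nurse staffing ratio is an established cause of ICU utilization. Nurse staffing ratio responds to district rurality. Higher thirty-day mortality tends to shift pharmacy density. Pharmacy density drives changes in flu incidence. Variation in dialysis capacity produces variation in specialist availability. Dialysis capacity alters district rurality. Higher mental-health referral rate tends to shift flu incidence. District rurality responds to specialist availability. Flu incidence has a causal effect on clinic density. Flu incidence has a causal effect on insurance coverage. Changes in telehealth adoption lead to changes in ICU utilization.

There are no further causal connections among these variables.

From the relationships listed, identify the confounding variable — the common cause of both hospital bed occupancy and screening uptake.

dialysis capacity

Dialysis capacity has a causal path to hospital bed occupancy (dialysis capacity → district rurality → nurse staffing ratio → hospital bed occupancy) and a separate causal path to screening uptake (dialysis capacity → thirty-day mortality → flu incidence → screening uptake), so it is a common cause of both.
No stated relationship gives hospital bed occupancy a causal route to screening uptake, so the correlation is explained by the shared upstream cause rather than a direct effect.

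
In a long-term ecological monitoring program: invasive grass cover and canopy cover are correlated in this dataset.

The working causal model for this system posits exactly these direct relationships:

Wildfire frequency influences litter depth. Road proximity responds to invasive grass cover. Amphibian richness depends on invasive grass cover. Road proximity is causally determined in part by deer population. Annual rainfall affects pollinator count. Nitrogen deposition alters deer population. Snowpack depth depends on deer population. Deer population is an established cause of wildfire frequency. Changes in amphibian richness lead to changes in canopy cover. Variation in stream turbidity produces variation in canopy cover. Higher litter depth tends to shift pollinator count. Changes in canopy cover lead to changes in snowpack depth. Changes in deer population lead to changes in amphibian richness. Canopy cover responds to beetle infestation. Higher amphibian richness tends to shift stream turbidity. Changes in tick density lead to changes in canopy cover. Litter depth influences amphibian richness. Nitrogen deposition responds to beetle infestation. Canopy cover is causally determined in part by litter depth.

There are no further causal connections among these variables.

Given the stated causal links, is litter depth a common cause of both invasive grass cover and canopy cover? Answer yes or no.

no

Litter depth has no stated causal path to invasive grass cover. A confounder must cause both variables, so litter depth does not qualify.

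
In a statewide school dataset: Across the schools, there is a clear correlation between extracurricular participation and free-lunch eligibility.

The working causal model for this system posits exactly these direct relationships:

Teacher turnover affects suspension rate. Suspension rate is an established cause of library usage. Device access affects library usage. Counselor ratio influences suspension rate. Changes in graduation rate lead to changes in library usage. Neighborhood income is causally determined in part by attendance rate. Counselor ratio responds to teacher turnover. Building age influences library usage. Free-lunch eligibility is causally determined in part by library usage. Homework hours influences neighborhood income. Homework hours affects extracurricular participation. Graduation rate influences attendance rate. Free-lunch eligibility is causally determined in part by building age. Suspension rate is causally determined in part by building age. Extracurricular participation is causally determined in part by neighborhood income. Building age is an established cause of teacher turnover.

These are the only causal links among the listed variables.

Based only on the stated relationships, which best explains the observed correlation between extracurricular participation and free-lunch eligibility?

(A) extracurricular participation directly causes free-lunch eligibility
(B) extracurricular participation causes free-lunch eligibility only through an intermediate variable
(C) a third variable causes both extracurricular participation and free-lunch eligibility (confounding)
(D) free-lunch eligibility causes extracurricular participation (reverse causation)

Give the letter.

C

Graduation rate causes extracurricular participation (graduation rate → attendance rate → neighborhood income → extracurricular participation) and free-lunch eligibility (graduation rate → library usage → free-lunch eligibility) — a common cause creating the correlation.
There is no stated path from extracurricular participation to free-lunch eligibility or from free-lunch eligibility to extracurricular participation, so neither direct nor reverse causation applies.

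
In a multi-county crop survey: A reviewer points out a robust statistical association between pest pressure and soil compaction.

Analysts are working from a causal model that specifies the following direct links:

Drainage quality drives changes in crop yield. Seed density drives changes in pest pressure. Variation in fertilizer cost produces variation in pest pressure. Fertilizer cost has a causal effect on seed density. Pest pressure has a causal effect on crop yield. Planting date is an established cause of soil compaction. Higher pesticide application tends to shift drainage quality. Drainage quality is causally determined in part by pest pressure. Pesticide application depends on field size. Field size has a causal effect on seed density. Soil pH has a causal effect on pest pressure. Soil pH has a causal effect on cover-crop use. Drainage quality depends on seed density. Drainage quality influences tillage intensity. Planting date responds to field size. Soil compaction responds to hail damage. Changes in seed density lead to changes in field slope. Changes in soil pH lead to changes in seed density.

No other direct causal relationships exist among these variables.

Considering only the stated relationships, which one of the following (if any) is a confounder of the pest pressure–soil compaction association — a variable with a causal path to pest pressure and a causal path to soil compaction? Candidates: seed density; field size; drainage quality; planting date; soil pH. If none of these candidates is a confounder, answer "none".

field size

Field size causes pest pressure (field size → seed density → pest pressure) and also causes soil compaction (field size → planting date → soil compaction); it is a common cause of both.
Each of the other candidates lacks a causal path to at least one of pest pressure and soil compaction, so they do not confound the relationship.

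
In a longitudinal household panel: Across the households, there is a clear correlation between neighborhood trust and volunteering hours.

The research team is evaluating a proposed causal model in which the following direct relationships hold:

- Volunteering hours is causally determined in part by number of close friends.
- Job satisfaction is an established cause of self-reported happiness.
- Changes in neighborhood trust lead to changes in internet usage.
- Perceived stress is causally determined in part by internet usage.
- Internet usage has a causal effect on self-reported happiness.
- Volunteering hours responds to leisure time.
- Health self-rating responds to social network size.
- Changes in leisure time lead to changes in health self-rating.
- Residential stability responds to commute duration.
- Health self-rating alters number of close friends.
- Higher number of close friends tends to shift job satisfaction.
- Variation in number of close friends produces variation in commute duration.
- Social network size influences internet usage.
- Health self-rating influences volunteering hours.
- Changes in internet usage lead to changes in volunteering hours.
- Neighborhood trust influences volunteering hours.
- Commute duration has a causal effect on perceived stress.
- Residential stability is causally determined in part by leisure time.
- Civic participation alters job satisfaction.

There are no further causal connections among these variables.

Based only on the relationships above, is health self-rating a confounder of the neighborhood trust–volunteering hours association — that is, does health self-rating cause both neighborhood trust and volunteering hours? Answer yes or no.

Health self-rating has no stated causal path to neighborhood trust. A confounder must cause both variables, so health self-rating does not qualify.

no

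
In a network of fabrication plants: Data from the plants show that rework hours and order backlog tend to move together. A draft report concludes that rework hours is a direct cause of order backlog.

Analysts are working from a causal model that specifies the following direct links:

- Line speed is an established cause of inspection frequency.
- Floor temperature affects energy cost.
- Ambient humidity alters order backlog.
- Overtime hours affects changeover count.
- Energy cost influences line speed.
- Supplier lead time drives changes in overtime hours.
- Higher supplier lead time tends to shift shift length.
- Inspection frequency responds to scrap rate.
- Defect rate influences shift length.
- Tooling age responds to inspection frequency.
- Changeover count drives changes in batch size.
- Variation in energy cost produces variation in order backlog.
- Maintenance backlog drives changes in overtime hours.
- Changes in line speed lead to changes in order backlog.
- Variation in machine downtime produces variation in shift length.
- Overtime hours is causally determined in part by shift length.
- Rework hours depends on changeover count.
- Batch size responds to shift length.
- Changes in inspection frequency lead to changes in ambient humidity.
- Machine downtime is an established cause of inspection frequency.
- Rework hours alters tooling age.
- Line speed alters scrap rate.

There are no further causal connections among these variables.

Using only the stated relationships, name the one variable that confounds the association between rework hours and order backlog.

Machine downtime has a causal path to rework hours (machine downtime → shift length → overtime hours → changeover count → rework hours) and a separate causal path to order backlog (machine downtime → inspection frequency → ambient humidity → order backlog), so it is a common cause of both.
No stated relationship gives rework hours a causal route to order backlog, so the correlation is explained by the shared upstream cause rather than a direct effect.

machine downtime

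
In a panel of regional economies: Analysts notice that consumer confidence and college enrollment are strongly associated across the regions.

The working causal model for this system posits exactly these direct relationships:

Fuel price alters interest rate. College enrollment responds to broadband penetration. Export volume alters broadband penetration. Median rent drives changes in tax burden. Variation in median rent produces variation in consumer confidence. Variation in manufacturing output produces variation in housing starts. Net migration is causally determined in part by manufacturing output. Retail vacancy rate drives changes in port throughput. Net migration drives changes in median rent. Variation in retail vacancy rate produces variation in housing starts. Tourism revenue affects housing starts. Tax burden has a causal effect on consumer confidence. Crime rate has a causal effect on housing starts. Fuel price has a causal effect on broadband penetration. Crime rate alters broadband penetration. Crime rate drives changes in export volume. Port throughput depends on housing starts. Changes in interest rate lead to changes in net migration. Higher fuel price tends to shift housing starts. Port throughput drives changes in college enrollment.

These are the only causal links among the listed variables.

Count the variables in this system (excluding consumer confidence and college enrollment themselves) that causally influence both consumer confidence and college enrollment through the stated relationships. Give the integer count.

The common causes are: fuel price (to consumer confidence via fuel price → interest rate → net migration → median rent → consumer confidence; to college enrollment via fuel price → broadband penetration → college enrollment); manufacturing output (to consumer confidence via manufacturing output → net migration → median rent → consumer confidence; to college enrollment via manufacturing output → housing starts → port throughput → college enrollment).
Every other variable lacks a causal path to at least one of consumer confidence and college enrollment.

2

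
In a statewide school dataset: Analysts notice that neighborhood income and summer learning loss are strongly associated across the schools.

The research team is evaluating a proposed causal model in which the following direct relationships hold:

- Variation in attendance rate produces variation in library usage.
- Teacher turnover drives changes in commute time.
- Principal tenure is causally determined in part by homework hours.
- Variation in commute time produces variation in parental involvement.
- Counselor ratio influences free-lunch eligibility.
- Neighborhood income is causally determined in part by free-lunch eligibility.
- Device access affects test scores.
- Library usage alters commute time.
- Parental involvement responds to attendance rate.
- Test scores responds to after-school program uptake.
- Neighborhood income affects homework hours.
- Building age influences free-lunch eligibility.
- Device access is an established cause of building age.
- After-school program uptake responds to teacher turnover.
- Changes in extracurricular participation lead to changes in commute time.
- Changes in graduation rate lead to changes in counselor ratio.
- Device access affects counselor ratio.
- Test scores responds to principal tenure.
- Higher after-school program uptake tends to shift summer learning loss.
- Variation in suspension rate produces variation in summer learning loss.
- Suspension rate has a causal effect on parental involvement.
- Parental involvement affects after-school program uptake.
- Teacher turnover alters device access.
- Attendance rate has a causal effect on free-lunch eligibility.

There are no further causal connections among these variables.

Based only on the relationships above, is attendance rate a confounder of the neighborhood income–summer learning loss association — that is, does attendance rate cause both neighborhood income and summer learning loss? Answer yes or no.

yes

Attendance rate has a causal path to neighborhood income (attendance rate → free-lunch eligibility → neighborhood income) and to summer learning loss (attendance rate → parental involvement → after-school program uptake → summer learning loss), so it is a common cause of both — a confounder.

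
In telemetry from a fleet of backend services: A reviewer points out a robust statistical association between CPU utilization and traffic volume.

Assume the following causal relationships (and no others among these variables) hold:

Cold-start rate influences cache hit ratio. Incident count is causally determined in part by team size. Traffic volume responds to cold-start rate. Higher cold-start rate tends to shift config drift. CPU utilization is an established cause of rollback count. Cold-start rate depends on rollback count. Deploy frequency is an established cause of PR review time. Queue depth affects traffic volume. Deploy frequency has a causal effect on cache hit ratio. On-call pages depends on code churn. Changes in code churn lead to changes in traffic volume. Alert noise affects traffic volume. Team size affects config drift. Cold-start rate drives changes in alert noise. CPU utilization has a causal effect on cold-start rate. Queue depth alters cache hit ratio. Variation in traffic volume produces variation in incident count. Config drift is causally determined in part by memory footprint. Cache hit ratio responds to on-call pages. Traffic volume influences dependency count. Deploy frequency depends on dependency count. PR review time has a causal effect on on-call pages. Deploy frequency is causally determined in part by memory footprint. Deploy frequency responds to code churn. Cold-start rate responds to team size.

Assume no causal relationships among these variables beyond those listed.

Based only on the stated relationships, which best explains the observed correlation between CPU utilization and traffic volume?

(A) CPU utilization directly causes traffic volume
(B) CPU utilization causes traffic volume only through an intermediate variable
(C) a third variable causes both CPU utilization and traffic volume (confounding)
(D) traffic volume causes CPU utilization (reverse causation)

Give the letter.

CPU utilization reaches traffic volume through CPU utilization → cold-start rate → traffic volume — an indirect causal chain with no direct CPU utilization → traffic volume link. No variable causes both CPU utilization and traffic volume, so confounding is ruled out; the effect is mediated.

B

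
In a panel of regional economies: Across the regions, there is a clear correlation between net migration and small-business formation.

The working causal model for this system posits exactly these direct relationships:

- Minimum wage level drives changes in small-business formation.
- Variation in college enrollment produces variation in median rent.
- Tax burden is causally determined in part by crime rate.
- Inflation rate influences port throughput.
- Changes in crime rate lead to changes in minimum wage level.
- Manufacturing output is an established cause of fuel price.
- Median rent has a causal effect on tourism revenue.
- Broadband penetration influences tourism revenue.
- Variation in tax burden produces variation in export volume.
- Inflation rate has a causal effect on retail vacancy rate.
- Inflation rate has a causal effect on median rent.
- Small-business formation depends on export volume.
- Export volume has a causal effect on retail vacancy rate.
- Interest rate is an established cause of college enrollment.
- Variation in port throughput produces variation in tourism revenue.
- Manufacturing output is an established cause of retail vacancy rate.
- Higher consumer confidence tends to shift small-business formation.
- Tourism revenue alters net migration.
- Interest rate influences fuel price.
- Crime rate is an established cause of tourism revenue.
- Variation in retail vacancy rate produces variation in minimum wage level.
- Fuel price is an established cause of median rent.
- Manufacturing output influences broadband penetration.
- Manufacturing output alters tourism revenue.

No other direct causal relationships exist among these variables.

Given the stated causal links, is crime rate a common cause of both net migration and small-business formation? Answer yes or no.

Crime rate has a causal path to net migration (crime rate → tourism revenue → net migration) and to small-business formation (crime rate → minimum wage level → small-business formation), so it is a common cause of both — a confounder.

yes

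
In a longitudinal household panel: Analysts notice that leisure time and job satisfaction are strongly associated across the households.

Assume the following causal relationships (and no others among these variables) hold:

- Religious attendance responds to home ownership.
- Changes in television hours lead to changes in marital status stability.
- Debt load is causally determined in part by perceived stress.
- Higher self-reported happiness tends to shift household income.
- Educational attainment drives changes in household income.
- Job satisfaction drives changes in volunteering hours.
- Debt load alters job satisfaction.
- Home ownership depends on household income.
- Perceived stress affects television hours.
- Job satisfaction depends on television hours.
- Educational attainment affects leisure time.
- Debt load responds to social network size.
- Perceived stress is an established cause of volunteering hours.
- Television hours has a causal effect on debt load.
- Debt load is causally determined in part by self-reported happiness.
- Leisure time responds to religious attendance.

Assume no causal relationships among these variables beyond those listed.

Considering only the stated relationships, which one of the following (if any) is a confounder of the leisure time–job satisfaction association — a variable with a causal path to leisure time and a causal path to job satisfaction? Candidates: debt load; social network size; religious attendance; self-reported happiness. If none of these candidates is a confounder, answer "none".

self-reported happiness

Self-reported happiness causes leisure time (self-reported happiness → household income → home ownership → religious attendance → leisure time) and also causes job satisfaction (self-reported happiness → debt load → job satisfaction); it is a common cause of both.
Each of the other candidates lacks a causal path to at least one of leisure time and job satisfaction, so they do not confound the relationship.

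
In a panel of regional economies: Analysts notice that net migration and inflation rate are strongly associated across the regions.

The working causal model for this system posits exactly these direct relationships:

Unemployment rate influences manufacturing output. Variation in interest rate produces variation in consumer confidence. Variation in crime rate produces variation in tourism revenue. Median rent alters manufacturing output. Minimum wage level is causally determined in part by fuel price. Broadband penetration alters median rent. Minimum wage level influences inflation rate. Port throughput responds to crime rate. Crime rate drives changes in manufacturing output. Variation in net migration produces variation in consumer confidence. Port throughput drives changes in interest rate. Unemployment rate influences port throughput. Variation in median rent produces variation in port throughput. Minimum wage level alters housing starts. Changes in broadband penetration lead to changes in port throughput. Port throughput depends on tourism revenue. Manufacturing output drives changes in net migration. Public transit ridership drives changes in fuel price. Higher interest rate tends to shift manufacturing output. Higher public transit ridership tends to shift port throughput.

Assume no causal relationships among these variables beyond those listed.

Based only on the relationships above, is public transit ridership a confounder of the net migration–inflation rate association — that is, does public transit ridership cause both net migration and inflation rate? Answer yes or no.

yes

Public transit ridership has a causal path to net migration (public transit ridership → port throughput → interest rate → manufacturing output → net migration) and to inflation rate (public transit ridership → fuel price → minimum wage level → inflation rate), so it is a common cause of both — a confounder.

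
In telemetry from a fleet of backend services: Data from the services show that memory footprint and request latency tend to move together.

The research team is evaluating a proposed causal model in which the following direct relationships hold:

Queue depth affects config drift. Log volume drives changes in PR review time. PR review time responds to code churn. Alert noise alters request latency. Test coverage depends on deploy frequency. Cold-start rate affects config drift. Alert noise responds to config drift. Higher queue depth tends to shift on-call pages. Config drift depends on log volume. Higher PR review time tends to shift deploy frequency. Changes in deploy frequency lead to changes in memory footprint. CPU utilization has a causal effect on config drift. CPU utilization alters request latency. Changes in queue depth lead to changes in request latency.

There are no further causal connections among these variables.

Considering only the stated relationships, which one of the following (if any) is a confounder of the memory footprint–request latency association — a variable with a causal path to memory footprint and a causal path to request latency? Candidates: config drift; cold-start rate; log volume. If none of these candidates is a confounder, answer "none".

log volume

Log volume causes memory footprint (log volume → PR review time → deploy frequency → memory footprint) and also causes request latency (log volume → config drift → alert noise → request latency); it is a common cause of both.
Each of the other candidates lacks a causal path to at least one of memory footprint and request latency, so they do not confound the relationship.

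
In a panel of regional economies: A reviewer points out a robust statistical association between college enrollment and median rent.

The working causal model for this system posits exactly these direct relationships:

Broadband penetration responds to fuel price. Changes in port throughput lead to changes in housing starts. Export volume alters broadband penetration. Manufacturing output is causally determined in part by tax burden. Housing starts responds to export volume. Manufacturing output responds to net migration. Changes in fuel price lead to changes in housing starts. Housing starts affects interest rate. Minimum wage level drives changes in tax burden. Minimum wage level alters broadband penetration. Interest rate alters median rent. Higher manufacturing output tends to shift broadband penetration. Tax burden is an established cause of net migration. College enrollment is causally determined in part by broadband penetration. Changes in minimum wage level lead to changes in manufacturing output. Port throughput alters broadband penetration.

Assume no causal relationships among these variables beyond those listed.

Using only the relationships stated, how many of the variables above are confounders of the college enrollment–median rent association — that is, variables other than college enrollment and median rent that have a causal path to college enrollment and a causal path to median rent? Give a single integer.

The common causes are: export volume (to college enrollment via export volume → broadband penetration → college enrollment; to median rent via export volume → housing starts → interest rate → median rent); fuel price (to college enrollment via fuel price → broadband penetration → college enrollment; to median rent via fuel price → housing starts → interest rate → median rent); port throughput (to college enrollment via port throughput → broadband penetration → college enrollment; to median rent via port throughput → housing starts → interest rate → median rent).
Every other variable lacks a causal path to at least one of college enrollment and median rent.

3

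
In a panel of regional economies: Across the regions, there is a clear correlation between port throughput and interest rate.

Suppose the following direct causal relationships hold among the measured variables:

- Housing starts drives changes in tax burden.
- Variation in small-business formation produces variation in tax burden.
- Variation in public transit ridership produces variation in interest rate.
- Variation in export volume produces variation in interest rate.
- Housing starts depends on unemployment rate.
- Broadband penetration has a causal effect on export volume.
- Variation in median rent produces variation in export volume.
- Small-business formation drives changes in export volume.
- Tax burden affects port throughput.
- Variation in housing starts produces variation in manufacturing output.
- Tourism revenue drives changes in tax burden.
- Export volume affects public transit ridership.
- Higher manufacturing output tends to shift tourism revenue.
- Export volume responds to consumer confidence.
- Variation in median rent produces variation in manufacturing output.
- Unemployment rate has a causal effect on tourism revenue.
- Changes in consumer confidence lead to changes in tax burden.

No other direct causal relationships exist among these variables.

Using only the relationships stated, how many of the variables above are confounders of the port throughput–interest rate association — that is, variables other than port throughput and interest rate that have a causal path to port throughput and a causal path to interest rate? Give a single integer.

3

The common causes are: consumer confidence (to port throughput via consumer confidence → tax burden → port throughput; to interest rate via consumer confidence → export volume → interest rate); median rent (to port throughput via median rent → manufacturing output → tourism revenue → tax burden → port throughput; to interest rate via median rent → export volume → interest rate); small-business formation (to port throughput via small-business formation → tax burden → port throughput; to interest rate via small-business formation → export volume → interest rate).
Every other variable lacks a causal path to at least one of port throughput and interest rate.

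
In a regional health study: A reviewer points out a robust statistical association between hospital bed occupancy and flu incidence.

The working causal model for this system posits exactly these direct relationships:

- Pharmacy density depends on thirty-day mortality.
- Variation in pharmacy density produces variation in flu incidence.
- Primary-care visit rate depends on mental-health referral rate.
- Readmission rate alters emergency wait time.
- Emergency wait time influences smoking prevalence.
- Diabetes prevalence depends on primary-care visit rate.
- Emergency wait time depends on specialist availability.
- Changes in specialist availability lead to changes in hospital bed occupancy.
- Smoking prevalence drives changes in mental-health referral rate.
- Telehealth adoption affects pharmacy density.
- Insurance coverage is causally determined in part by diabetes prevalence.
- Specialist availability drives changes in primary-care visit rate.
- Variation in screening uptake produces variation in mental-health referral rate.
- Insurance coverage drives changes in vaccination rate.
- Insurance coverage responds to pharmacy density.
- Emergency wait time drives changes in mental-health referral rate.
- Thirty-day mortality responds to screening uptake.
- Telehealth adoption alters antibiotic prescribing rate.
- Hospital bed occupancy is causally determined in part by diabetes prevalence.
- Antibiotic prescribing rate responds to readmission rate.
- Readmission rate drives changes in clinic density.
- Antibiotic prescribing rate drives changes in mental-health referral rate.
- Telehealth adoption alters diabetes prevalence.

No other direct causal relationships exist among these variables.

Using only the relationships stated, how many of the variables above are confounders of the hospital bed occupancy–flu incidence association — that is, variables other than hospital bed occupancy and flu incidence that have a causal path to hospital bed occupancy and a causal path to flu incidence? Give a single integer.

The common causes are: screening uptake (to hospital bed occupancy via screening uptake → mental-health referral rate → primary-care visit rate → diabetes prevalence → hospital bed occupancy; to flu incidence via screening uptake → thirty-day mortality → pharmacy density → flu incidence); telehealth adoption (to hospital bed occupancy via telehealth adoption → diabetes prevalence → hospital bed occupancy; to flu incidence via telehealth adoption → pharmacy density → flu incidence).
Every other variable lacks a causal path to at least one of hospital bed occupancy and flu incidence.

2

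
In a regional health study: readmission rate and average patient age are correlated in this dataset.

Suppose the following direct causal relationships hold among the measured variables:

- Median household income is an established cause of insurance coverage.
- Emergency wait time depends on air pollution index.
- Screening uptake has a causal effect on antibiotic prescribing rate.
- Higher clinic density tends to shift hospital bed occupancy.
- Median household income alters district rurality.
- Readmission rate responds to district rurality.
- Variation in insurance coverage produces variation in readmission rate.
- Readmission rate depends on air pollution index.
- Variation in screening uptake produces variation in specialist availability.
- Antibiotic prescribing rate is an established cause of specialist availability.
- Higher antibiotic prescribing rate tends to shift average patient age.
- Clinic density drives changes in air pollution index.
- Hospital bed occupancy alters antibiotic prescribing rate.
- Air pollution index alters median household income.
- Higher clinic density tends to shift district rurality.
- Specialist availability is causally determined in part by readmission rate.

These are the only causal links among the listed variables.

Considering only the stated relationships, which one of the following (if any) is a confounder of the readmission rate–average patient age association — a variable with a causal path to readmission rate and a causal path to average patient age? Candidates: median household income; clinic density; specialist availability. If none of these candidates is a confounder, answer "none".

clinic density

Clinic density causes readmission rate (clinic density → district rurality → readmission rate) and also causes average patient age (clinic density → hospital bed occupancy → antibiotic prescribing rate → average patient age); it is a common cause of both.
Each of the other candidates lacks a causal path to at least one of readmission rate and average patient age, so they do not confound the relationship.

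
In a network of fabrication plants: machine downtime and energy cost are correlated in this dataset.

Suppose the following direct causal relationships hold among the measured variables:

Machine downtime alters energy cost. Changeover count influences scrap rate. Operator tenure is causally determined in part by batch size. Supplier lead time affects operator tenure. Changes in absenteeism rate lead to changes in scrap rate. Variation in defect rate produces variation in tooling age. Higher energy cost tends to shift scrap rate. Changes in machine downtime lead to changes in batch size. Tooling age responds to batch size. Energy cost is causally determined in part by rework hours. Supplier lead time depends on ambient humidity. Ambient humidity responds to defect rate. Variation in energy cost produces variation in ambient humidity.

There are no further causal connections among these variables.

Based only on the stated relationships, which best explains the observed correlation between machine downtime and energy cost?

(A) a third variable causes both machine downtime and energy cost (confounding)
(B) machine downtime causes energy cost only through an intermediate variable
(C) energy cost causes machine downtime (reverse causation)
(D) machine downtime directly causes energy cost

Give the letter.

There is a stated direct causal link machine downtime → energy cost, and no variable causes both machine downtime and energy cost, so the correlation reflects direct causation.

D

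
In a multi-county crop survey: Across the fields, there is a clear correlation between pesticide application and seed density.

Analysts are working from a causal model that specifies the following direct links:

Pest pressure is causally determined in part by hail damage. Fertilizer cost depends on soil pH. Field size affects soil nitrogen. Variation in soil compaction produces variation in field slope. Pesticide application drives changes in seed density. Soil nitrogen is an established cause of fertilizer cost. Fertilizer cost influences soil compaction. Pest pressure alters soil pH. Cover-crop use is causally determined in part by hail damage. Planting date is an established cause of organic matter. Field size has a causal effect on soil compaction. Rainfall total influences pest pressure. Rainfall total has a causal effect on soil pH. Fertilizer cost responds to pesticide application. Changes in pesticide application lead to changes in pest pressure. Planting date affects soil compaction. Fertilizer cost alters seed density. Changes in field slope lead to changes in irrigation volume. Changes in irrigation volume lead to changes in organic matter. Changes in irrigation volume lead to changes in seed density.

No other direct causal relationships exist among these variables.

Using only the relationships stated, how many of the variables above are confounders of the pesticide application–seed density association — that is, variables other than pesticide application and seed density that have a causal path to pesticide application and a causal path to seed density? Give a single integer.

0

No listed variable has a causal path to both pesticide application and seed density, so there are no common causes.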